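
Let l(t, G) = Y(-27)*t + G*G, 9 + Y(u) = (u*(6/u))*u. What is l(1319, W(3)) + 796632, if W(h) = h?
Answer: 571092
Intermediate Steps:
Y(u) = -9 + 6*u (Y(u) = -9 + (u*(6/u))*u = -9 + 6*u)
l(t, G) = G**2 - 171*t (l(t, G) = (-9 + 6*(-27))*t + G*G = (-9 - 162)*t + G**2 = -171*t + G**2 = G**2 - 171*t)
l(1319, W(3)) + 796632 = (3**2 - 171*1319) + 796632 = (9 - 225549) + 796632 = -225540 + 796632 = 571092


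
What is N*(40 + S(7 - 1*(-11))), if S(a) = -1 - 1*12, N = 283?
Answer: 7641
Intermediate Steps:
S(a) = -13 (S(a) = -1 - 12 = -13)
N*(40 + S(7 - 1*(-11))) = 283*(40 - 13) = 283*27 = 7641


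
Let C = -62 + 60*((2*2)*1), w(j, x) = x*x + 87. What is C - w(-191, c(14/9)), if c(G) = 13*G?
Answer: -25753/81 ≈ -317.94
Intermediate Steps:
w(j, x) = 87 + x**2 (w(j, x) = x**2 + 87 = 87 + x**2)
C = 178 (C = -62 + 60*(4*1) = -62 + 60*4 = -62 + 240 = 178)
C - w(-191, c(14/9)) = 178 - (87 + (13*(14/9))**2) = 178 - (87 + (182/9)**2) = 178 - (87 + 33124/81) = 178 - 1*40171/81 = 178 - 40171/81 = -25753/81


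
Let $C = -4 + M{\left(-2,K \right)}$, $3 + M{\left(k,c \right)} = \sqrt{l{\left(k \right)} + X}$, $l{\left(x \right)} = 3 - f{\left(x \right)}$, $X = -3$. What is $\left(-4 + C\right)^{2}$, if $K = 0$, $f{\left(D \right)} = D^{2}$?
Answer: $117 - 44 i \approx 117.0 - 44.0 i$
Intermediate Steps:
$l{\left(x \right)} = 3 - x^{2}$
$M{\left(k,c \right)} = -3 + \sqrt{- k^{2}}$ ($M{\left(k,c \right)} = -3 + \sqrt{\left(3 - k^{2}\right) - 3} = -3 + \sqrt{- k^{2}}$)
$C = -7 + 2 i$ ($C = -4 - \left(3 - \sqrt{- \left(-2\right)^{2}}\right) = -4 - \left(3 - \sqrt{\left(-1\right) 4}\right) = -4 - \left(3 - \sqrt{-4}\right) = -4 - \left(3 - 2 i\right) = -7 + 2 i \approx -7.0 + 2.0 i$)
$\left(-4 + C\right)^{2} = \left(-4 - \left(7 - 2 i\right)\right)^{2} = \left(-11 + 2 i\right)^{2}$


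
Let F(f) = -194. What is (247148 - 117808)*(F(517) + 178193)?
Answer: 23022390660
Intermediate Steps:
(247148 - 117808)*(F(517) + 178193) = (247148 - 117808)*(-194 + 178193) = 129340*177999 = 23022390660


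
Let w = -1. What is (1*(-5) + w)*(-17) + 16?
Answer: 118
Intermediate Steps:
(1*(-5) + w)*(-17) + 16 = (1*(-5) - 1)*(-17) + 16 = (-5 - 1)*(-17) + 16 = -6*(-17) + 16 = 102 + 16 = 118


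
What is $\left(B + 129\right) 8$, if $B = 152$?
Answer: $2248$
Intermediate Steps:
$\left(B + 129\right) 8 = \left(152 + 129\right) 8 = 281 \cdot 8 = 2248$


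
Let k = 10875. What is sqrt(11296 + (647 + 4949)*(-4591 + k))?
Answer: 4*sqrt(2198535) ≈ 5931.0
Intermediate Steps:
sqrt(11296 + (647 + 4949)*(-4591 + k)) = sqrt(11296 + (647 + 4949)*(-4591 + 10875)) = sqrt(11296 + 5596*6284) = sqrt(11296 + 35165264) = sqrt(35176560) = 4*sqrt(2198535)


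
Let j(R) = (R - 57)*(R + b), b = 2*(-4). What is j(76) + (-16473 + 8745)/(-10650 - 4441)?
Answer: 19505300/15091 ≈ 1292.5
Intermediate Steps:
b = -8
j(R) = (-57 + R)*(-8 + R) (j(R) = (R - 57)*(R - 8) = (-57 + R)*(-8 + R))
j(76) + (-16473 + 8745)/(-10650 - 4441) = (456 + 76² - 65*76) + (-16473 + 8745)/(-10650 - 4441) = (456 + 5776 - 4940) - 7728/(-15091) = 1292 - 7728*(-1/15091) = 1292 + 7728/15091 = 19505300/15091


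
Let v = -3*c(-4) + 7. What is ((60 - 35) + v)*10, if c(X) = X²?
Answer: -160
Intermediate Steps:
v = -41 (v = -3*(-4)² + 7 = -3*16 + 7 = -48 + 7 = -41)
((60 - 35) + v)*10 = ((60 - 35) - 41)*10 = (25 - 41)*10 = -16*10 = -160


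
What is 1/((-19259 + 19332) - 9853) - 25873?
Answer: -253037941/9780 ≈ -25873.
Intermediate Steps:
1/((-19259 + 19332) - 9853) - 25873 = 1/(73 - 9853) - 25873 = 1/(-9780) - 25873 = -1/9780 - 25873 = -253037941/9780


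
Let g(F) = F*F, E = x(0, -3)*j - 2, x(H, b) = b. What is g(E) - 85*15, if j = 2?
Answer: -1211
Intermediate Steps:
E = -8 (E = -3*2 - 2 = -6 - 2 = -8)
g(F) = F**2
g(E) - 85*15 = (-8)**2 - 85*15 = 64 - 1275 = -1211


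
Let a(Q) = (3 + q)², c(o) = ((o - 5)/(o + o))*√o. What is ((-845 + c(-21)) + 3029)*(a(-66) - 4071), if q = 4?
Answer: -8784048 - 52286*I*√21/21 ≈ -8.784e+6 - 11410.0*I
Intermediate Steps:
c(o) = (-5 + o)/(2*√o) (c(o) = ((-5 + o)/((2*o)))*√o = ((-5 + o)*(1/(2*o)))*√o = ((-5 + o)/(2*o))*√o = (-5 + o)/(2*√o))
a(Q) = 49 (a(Q) = (3 + 4)² = 7² = 49)
((-845 + c(-21)) + 3029)*(a(-66) - 4071) = ((-845 + (-5 - 21)/(2*√(-21))) + 3029)*(49 - 4071) = ((-845 + (½)*(-I*√21/21)*(-26)) + 3029)*(-4022) = ((-845 + 13*I*√21/21) + 3029)*(-4022) = (2184 + 13*I*√21/21)*(-4022) = -8784048 - 52286*I*√21/21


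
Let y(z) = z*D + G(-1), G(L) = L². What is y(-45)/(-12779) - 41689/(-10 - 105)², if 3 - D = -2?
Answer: -529781331/169002275 ≈ -3.1348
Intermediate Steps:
D = 5 (D = 3 - 1*(-2) = 3 + 2 = 5)
y(z) = 1 + 5*z (y(z) = z*5 + (-1)² = 5*z + 1 = 1 + 5*z)
y(-45)/(-12779) - 41689/(-10 - 105)² = (1 + 5*(-45))/(-12779) - 41689/(-10 - 105)² = (1 - 225)*(-1/12779) - 41689/((-115)²) = -224*(-1/12779) - 41689/13225 = 224/12779 - 41689*1/13225 = 224/12779 - 41689/13225 = -529781331/169002275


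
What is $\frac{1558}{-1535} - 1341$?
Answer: $- \frac{2059993}{1535} \approx -1342.0$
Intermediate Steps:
$\frac{1558}{-1535} - 1341 = 1558 \left(- \frac{1}{1535}\right) - 1341 = - \frac{1558}{1535} - 1341 = - \frac{2059993}{1535}$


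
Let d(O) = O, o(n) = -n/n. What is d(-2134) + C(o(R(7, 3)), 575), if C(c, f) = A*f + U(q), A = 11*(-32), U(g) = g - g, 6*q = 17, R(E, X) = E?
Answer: -204534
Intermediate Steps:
o(n) = -1 (o(n) = -1*1 = -1)
q = 17/6 (q = (⅙)*17 = 17/6 ≈ 2.8333)
U(g) = 0
A = -352
C(c, f) = -352*f (C(c, f) = -352*f + 0 = -352*f)
d(-2134) + C(o(R(7, 3)), 575) = -2134 - 352*575 = -2134 - 202400 = -204534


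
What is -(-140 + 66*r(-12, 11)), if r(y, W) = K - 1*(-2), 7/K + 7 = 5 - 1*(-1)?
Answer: 470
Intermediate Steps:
K = -7 (K = 7/(-7 + (5 - 1*(-1))) = 7/(-7 + (5 + 1)) = 7/(-7 + 6) = 7/(-1) = 7*(-1) = -7)
r(y, W) = -5 (r(y, W) = -7 - 1*(-2) = -7 + 2 = -5)
-(-140 + 66*r(-12, 11)) = -(-140 + 66*(-5)) = -(-140 - 330) = -1*(-470) = 470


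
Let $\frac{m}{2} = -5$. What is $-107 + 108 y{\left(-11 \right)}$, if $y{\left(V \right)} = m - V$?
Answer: $1$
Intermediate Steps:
$m = -10$ ($m = 2 \left(-5\right) = -10$)
$y{\left(V \right)} = -10 - V$
$-107 + 108 y{\left(-11 \right)} = -107 + 108 \left(-10 - -11\right) = -107 + 108 \left(-10 + 11\right) = -107 + 108 \cdot 1 = -107 + 108 = 1$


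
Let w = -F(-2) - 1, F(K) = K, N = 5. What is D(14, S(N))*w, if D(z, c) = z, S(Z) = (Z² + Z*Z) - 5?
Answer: 14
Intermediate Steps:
S(Z) = -5 + 2*Z² (S(Z) = (Z² + Z²) - 5 = 2*Z² - 5 = -5 + 2*Z²)
w = 1 (w = -1*(-2) - 1 = 2 - 1 = 1)
D(14, S(N))*w = 14*1 = 14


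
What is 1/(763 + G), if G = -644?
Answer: 1/119 ≈ 0.0084034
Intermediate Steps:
1/(763 + G) = 1/(763 - 644) = 1/119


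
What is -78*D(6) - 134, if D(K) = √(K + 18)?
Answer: -134 - 156*√6 ≈ -516.12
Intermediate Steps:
D(K) = √(18 + K)
-78*D(6) - 134 = -78*√(18 + 6) - 134 = -156*√6 - 134 = -134 - 156*√6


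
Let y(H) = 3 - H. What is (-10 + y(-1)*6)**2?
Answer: 196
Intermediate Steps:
(-10 + y(-1)*6)**2 = (-10 + (3 - 1*(-1))*6)**2 = (-10 + (3 + 1)*6)**2 = (-10 + 4*6)**2 = (-10 + 24)**2 = 14**2 = 196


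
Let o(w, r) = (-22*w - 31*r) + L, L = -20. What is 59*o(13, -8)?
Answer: -3422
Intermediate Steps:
o(w, r) = -20 - 31*r - 22*w (o(w, r) = (-22*w - 31*r) - 20 = (-31*r - 22*w) - 20 = -20 - 31*r - 22*w)
59*o(13, -8) = 59*(-20 - 31*(-8) - 22*13) = 59*(-20 + 248 - 286) = 59*(-58) = -3422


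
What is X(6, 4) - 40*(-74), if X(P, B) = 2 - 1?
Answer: 2961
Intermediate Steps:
X(P, B) = 1
X(6, 4) - 40*(-74) = 1 - 40*(-74) = 1 + 2960 = 2961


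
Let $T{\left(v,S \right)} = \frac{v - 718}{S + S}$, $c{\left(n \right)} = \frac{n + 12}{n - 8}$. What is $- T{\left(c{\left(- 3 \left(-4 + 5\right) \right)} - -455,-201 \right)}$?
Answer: $- \frac{1451}{2211} \approx -0.65626$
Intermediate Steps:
$c{\left(n \right)} = \frac{12 + n}{-8 + n}$
$T{\left(v,S \right)} = \frac{-718 + v}{2 S}$
$- T{\left(c{\left(- 3 \left(-4 + 5\right) \right)} - -455,-201 \right)} = - \frac{-718 + \left(\frac{12 - 3 \left(-4 + 5\right)}{-8 - 3 \left(-4 + 5\right)} - -455\right)}{2 \left(-201\right)} = - \frac{\left(-1\right) \left(-718 + \left(\frac{12 - 3}{-8 - 3} + 455\right)\right)}{2 \cdot 201} = - \frac{\left(-1\right) \left(-718 + \left(\frac{1}{-11} \cdot 9 + 455\right)\right)}{2 \cdot 201} = - \frac{\left(-1\right) \left(-718 + \left(\left(- \frac{1}{11}\right) 9 + 455\right)\right)}{2 \cdot 201} = - \frac{\left(-1\right) \left(-718 + \left(- \frac{9}{11} + 455\right)\right)}{2 \cdot 201} = - \frac{\left(-1\right) \left(-718 + \frac{4996}{11}\right)}{2 \cdot 201} = - \frac{\left(-1\right) \left(-2902\right)}{2 \cdot 201 \cdot 11} = \left(-1\right) \frac{1451}{2211} = - \frac{1451}{2211}$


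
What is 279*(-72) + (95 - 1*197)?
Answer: -20190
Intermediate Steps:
279*(-72) + (95 - 1*197) = -20088 + (95 - 197) = -20088 - 102 = -20190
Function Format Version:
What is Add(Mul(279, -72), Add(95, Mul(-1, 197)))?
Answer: -20190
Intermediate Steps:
Add(Mul(279, -72), Add(95, Mul(-1, 197))) = Add(-20088, Add(95, -197)) = Add(-20088, -102) = -20190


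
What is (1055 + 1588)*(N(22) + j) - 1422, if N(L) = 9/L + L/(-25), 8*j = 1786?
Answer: 646121451/1100 ≈ 5.8738e+5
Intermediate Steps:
j = 893/4 (j = (⅛)*1786 = 893/4 ≈ 223.25)
N(L) = 9/L - L/25 (N(L) = 9/L + L*(-1/25) = 9/L - L/25)
(1055 + 1588)*(N(22) + j) - 1422 = (1055 + 1588)*((9/22 - 1/25*22) + 893/4) - 1422 = 2643*((9*(1/22) - 22/25) + 893/4) - 1422 = 2643*((9/22 - 22/25) + 893/4) - 1422 = 2643*(-259/550 + 893/4) - 1422 = 2643*(245057/1100) - 1422 = 647685651/1100 - 1422 = 646121451/1100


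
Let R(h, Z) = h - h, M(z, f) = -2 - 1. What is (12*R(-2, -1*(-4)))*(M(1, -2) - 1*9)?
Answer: 0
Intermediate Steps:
M(z, f) = -3
R(h, Z) = 0
(12*R(-2, -1*(-4)))*(M(1, -2) - 1*9) = (12*0)*(-3 - 1*9) = 0*(-3 - 9) = 0*(-12) = 0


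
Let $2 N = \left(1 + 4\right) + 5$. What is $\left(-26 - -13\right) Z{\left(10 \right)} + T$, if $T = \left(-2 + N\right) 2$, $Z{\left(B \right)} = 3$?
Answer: $-33$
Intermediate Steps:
$N = 5$ ($N = \frac{\left(1 + 4\right) + 5}{2} = \frac{5 + 5}{2} = \frac{1}{2} \cdot 10 = 5$)
$T = 6$ ($T = \left(-2 + 5\right) 2 = 3 \cdot 2 = 6$)
$\left(-26 - -13\right) Z{\left(10 \right)} + T = \left(-26 - -13\right) 3 + 6 = \left(-26 + 13\right) 3 + 6 = \left(-13\right) 3 + 6 = -39 + 6 = -33$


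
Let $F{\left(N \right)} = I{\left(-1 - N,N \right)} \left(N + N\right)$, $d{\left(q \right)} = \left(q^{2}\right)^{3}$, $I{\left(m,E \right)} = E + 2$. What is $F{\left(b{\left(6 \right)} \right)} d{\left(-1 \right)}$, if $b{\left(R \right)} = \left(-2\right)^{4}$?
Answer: $576$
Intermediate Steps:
$I{\left(m,E \right)} = 2 + E$
$b{\left(R \right)} = 16$
$d{\left(q \right)} = q^{6}$
$F{\left(N \right)} = 2 N \left(2 + N\right)$ ($F{\left(N \right)} = \left(2 + N\right) \left(N + N\right) = \left(2 + N\right) 2 N = 2 N \left(2 + N\right)$)
$F{\left(b{\left(6 \right)} \right)} d{\left(-1 \right)} = 2 \cdot 16 \left(2 + 16\right) \left(-1\right)^{6} = 2 \cdot 16 \cdot 18 \cdot 1 = 576 \cdot 1 = 576$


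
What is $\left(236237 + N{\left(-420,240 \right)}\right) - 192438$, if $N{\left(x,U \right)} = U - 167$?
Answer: $43872$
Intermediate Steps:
$N{\left(x,U \right)} = -167 + U$ ($N{\left(x,U \right)} = U - 167 = -167 + U$)
$\left(236237 + N{\left(-420,240 \right)}\right) - 192438 = \left(236237 + \left(-167 + 240\right)\right) - 192438 = \left(236237 + 73\right) - 192438 = 236310 - 192438 = 43872$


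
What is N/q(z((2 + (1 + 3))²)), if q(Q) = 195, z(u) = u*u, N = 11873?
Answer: 11873/195 ≈ 60.887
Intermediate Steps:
z(u) = u²
N/q(z((2 + (1 + 3))²)) = 11873/195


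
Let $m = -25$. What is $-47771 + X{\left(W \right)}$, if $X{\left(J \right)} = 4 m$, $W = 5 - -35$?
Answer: $-47871$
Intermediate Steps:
$W = 40$ ($W = 5 + 35 = 40$)
$X{\left(J \right)} = -100$ ($X{\left(J \right)} = 4 \left(-25\right) = -100$)
$-47771 + X{\left(W \right)} = -47771 - 100 = -47871$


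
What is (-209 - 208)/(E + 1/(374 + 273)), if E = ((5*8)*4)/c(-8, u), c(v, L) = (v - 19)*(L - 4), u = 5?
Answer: 7284573/103493 ≈ 70.387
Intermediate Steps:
c(v, L) = (-19 + v)*(-4 + L)
E = -160/27 (E = ((5*8)*4)/(76 - 19*5 - 4*(-8) + 5*(-8)) = (40*4)/(76 - 95 + 32 - 40) = 160/(-27) = 160*(-1/27) = -160/27 ≈ -5.9259)
(-209 - 208)/(E + 1/(374 + 273)) = (-209 - 208)/(-160/27 + 1/(374 + 273)) = -417/(-160/27 + 1/647) = -417/(-103493/17469) = -417*(-17469/103493) = 7284573/103493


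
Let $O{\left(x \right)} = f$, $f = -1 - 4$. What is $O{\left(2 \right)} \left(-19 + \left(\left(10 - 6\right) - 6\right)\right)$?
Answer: $105$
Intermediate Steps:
$f = -5$ ($f = -1 - 4 = -5$)
$O{\left(x \right)} = -5$
$O{\left(2 \right)} \left(-19 + \left(\left(10 - 6\right) - 6\right)\right) = - 5 \left(-19 + \left(\left(10 - 6\right) - 6\right)\right) = - 5 \left(-19 + \left(4 - 6\right)\right) = - 5 \left(-19 - 2\right) = \left(-5\right) \left(-21\right) = 105$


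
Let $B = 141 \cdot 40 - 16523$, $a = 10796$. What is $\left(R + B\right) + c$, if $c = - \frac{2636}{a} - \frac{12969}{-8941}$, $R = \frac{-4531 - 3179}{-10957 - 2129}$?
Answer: $- \frac{572692659438970}{52631366379} \approx -10881.0$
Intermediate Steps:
$R = \frac{1285}{2181}$ ($R = - \frac{7710}{-13086} = \left(-7710\right) \left(- \frac{1}{13086}\right) = \frac{1285}{2181} \approx 0.58918$)
$B = -10883$ ($B = 5640 - 16523 = -10883$)
$c = \frac{29111212}{24131759}$ ($c = - \frac{2636}{10796} - \frac{12969}{-8941} = \left(-2636\right) \frac{1}{10796} - - \frac{12969}{8941} = - \frac{659}{2699} + \frac{12969}{8941} = \frac{29111212}{24131759} \approx 1.2063$)
$\left(R + B\right) + c = \left(\frac{1285}{2181} - 10883\right) + \frac{29111212}{24131759} = - \frac{23734538}{2181} + \frac{29111212}{24131759} = - \frac{572692659438970}{52631366379}$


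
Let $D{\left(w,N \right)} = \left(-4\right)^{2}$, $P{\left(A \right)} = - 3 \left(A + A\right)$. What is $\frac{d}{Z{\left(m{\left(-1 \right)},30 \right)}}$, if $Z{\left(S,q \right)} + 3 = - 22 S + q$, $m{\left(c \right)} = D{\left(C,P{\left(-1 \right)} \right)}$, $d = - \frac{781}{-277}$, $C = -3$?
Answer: $- \frac{781}{90025} \approx -0.0086754$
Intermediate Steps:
$P{\left(A \right)} = - 6 A$ ($P{\left(A \right)} = - 3 \cdot 2 A = - 6 A$)
$D{\left(w,N \right)} = 16$
$d = \frac{781}{277}$ ($d = \left(-781\right) \left(- \frac{1}{277}\right) = \frac{781}{277} \approx 2.8195$)
$m{\left(c \right)} = 16$
$Z{\left(S,q \right)} = -3 + q - 22 S$ ($Z{\left(S,q \right)} = -3 - \left(- q + 22 S\right) = -3 + q - 22 S$)
$\frac{d}{Z{\left(m{\left(-1 \right)},30 \right)}} = \frac{781}{277 \left(-3 + 30 - 352\right)} = \frac{781}{277 \left(-325\right)} = \frac{781}{277} \left(- \frac{1}{325}\right) = - \frac{781}{90025}$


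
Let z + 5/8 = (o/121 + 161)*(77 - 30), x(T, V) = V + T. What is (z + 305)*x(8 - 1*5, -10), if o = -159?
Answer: -52917949/968 ≈ -54667.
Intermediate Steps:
x(T, V) = T + V
z = 7264467/968 (z = -5/8 + (-159/121 + 161)*(77 - 30) = -5/8 + (-159*1/121 + 161)*47 = -5/8 + (-159/121 + 161)*47 = -5/8 + (19322/121)*47 = -5/8 + 908134/121 = 7264467/968 ≈ 7504.6)
(z + 305)*x(8 - 1*5, -10) = (7264467/968 + 305)*((8 - 1*5) - 10) = 7559707*((8 - 5) - 10)/968 = 7559707*(3 - 10)/968 = (7559707/968)*(-7) = -52917949/968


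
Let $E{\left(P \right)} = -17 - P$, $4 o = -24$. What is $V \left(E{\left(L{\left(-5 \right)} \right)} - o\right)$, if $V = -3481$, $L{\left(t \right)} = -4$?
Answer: $24367$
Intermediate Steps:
$o = -6$ ($o = \frac{1}{4} \left(-24\right) = -6$)
$V \left(E{\left(L{\left(-5 \right)} \right)} - o\right) = - 3481 \left(\left(-17 - -4\right) - -6\right) = - 3481 \left(\left(-17 + 4\right) + 6\right) = - 3481 \left(-13 + 6\right) = \left(-3481\right) \left(-7\right) = 24367$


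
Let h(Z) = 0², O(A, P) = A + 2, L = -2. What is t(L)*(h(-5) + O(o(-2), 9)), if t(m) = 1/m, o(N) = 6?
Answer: -4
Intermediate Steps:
O(A, P) = 2 + A
h(Z) = 0
t(L)*(h(-5) + O(o(-2), 9)) = (0 + (2 + 6))/(-2) = -(0 + 8)/2 = -½*8 = -4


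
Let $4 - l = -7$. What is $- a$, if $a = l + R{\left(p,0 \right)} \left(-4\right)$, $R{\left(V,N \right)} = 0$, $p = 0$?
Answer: $-11$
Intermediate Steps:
$l = 11$ ($l = 4 - -7 = 4 + 7 = 11$)
$a = 11$ ($a = 11 + 0 \left(-4\right) = 11 + 0 = 11$)
$- a = \left(-1\right) 11 = -11$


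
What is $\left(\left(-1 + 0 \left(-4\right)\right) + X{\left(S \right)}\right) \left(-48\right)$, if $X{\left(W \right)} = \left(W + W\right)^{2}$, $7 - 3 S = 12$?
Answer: $- \frac{1456}{3} \approx -485.33$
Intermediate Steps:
$S = - \frac{5}{3}$ ($S = \frac{7}{3} - 4 = - \frac{5}{3} \approx -1.6667$)
$X{\left(W \right)} = 4 W^{2}$ ($X{\left(W \right)} = \left(2 W\right)^{2} = 4 W^{2}$)
$\left(\left(-1 + 0 \left(-4\right)\right) + X{\left(S \right)}\right) \left(-48\right) = \left(\left(-1 + 0 \left(-4\right)\right) + 4 \left(- \frac{5}{3}\right)^{2}\right) \left(-48\right) = \left(\left(-1 + 0\right) + 4 \cdot \frac{25}{9}\right) \left(-48\right) = \left(-1 + \frac{100}{9}\right) \left(-48\right) = \frac{91}{9} \left(-48\right) = - \frac{1456}{3}$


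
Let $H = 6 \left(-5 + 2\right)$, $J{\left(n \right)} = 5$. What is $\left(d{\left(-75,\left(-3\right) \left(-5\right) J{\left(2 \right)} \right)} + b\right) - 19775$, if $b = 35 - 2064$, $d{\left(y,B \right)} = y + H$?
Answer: $-21897$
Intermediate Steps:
$H = -18$ ($H = 6 \left(-3\right) = -18$)
$d{\left(y,B \right)} = -18 + y$ ($d{\left(y,B \right)} = y - 18 = -18 + y$)
$b = -2029$ ($b = 35 - 2064 = -2029$)
$\left(d{\left(-75,\left(-3\right) \left(-5\right) J{\left(2 \right)} \right)} + b\right) - 19775 = \left(\left(-18 - 75\right) - 2029\right) - 19775 = \left(-93 - 2029\right) - 19775 = -2122 - 19775 = -21897$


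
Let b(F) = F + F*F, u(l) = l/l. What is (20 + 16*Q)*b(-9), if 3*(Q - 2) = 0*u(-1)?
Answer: 3744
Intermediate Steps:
u(l) = 1
b(F) = F + F**2
Q = 2 (Q = 2 + (0*1)/3 = 2 + (1/3)*0 = 2 + 0 = 2)
(20 + 16*Q)*b(-9) = (20 + 16*2)*(-9*(1 - 9)) = (20 + 32)*(-9*(-8)) = 52*72 = 3744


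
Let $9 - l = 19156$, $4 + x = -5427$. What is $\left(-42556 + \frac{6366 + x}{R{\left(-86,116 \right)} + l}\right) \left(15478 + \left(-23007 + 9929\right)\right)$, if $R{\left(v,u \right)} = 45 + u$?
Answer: $- \frac{88142089200}{863} \approx -1.0213 \cdot 10^{8}$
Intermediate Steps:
$x = -5431$ ($x = -4 - 5427 = -5431$)
$l = -19147$ ($l = 9 - 19156 = -19147$)
$\left(-42556 + \frac{6366 + x}{R{\left(-86,116 \right)} + l}\right) \left(15478 + \left(-23007 + 9929\right)\right) = \left(-42556 + \frac{6366 - 5431}{\left(45 + 116\right) - 19147}\right) \left(15478 + \left(-23007 + 9929\right)\right) = \left(-42556 + \frac{935}{161 - 19147}\right) \left(15478 - 13078\right) = \left(-42556 + \frac{935}{-18986}\right) 2400 = \left(-42556 + 935 \left(- \frac{1}{18986}\right)\right) 2400 = \left(-42556 - \frac{85}{1726}\right) 2400 = \left(- \frac{73451741}{1726}\right) 2400 = - \frac{88142089200}{863}$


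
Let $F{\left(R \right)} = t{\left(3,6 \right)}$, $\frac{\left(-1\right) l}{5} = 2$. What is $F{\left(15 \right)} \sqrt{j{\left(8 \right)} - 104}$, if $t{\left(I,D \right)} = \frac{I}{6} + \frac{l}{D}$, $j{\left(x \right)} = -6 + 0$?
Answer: $- \frac{7 i \sqrt{110}}{6} \approx - 12.236 i$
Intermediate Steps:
$l = -10$ ($l = \left(-5\right) 2 = -10$)
$j{\left(x \right)} = -6$
$t{\left(I,D \right)} = - \frac{10}{D} + \frac{I}{6}$ ($t{\left(I,D \right)} = \frac{I}{6} - \frac{10}{D} = - \frac{10}{D} + \frac{I}{6}$)
$F{\left(R \right)} = - \frac{7}{6}$ ($F{\left(R \right)} = - \frac{10}{6} + \frac{1}{6} \cdot 3 = \left(-10\right) \frac{1}{6} + \frac{1}{2} = - \frac{5}{3} + \frac{1}{2} = - \frac{7}{6}$)
$F{\left(15 \right)} \sqrt{j{\left(8 \right)} - 104} = - \frac{7 \sqrt{-6 - 104}}{6} = - \frac{7 \sqrt{-110}}{6} = - \frac{7 i \sqrt{110}}{6}$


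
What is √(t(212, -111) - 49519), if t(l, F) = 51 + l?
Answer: 2*I*√12314 ≈ 221.94*I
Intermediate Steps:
√(t(212, -111) - 49519) = √((51 + 212) - 49519) = √(263 - 49519) = √(-49256) = 2*I*√12314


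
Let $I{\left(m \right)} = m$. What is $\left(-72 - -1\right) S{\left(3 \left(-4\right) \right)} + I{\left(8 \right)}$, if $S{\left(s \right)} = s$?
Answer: $860$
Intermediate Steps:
$\left(-72 - -1\right) S{\left(3 \left(-4\right) \right)} + I{\left(8 \right)} = \left(-72 - -1\right) 3 \left(-4\right) + 8 = \left(-72 + 1\right) \left(-12\right) + 8 = \left(-71\right) \left(-12\right) + 8 = 852 + 8 = 860$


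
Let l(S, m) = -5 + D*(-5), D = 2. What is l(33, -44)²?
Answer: 225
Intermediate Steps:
l(S, m) = -15 (l(S, m) = -5 + 2*(-5) = -5 - 10 = -15)
l(33, -44)² = (-15)² = 225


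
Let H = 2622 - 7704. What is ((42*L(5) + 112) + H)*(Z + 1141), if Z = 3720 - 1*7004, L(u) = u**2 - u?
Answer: 8850590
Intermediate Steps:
H = -5082
Z = -3284 (Z = 3720 - 7004 = -3284)
((42*L(5) + 112) + H)*(Z + 1141) = ((42*(5*(-1 + 5)) + 112) - 5082)*(-3284 + 1141) = ((42*(5*4) + 112) - 5082)*(-2143) = ((42*20 + 112) - 5082)*(-2143) = ((840 + 112) - 5082)*(-2143) = (952 - 5082)*(-2143) = -4130*(-2143) = 8850590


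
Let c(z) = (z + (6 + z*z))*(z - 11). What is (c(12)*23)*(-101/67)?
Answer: -376326/67 ≈ -5616.8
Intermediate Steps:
c(z) = (-11 + z)*(6 + z + z²) (c(z) = (z + (6 + z²))*(-11 + z) = (6 + z + z²)*(-11 + z) = (-11 + z)*(6 + z + z²))
(c(12)*23)*(-101/67) = ((-66 + 12³ - 10*12² - 5*12)*23)*(-101/67) = ((-66 + 1728 - 10*144 - 60)*23)*(-101*1/67) = ((-66 + 1728 - 1440 - 60)*23)*(-101/67) = (162*23)*(-101/67) = 3726*(-101/67) = -376326/67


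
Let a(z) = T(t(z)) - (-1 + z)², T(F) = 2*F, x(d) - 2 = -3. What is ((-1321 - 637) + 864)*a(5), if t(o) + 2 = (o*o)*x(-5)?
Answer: 76580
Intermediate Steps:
x(d) = -1 (x(d) = 2 - 3 = -1)
t(o) = -2 - o² (t(o) = -2 + (o*o)*(-1) = -2 + o²*(-1) = -2 - o²)
a(z) = -4 - (-1 + z)² - 2*z² (a(z) = 2*(-2 - z²) - (-1 + z)² = (-4 - 2*z²) - (-1 + z)² = -4 - (-1 + z)² - 2*z²)
((-1321 - 637) + 864)*a(5) = ((-1321 - 637) + 864)*(-5 - 3*5² + 2*5) = (-1958 + 864)*(-5 - 3*25 + 10) = -1094*(-5 - 75 + 10) = -1094*(-70) = 76580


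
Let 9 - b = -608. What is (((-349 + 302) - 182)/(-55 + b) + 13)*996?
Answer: 3524346/281 ≈ 12542.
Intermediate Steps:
b = 617 (b = 9 - 1*(-608) = 9 + 608 = 617)
(((-349 + 302) - 182)/(-55 + b) + 13)*996 = (((-349 + 302) - 182)/(-55 + 617) + 13)*996 = ((-47 - 182)/562 + 13)*996 = (-229*1/562 + 13)*996 = (-229/562 + 13)*996 = (7077/562)*996 = 3524346/281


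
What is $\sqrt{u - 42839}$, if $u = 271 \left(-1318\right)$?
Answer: $i \sqrt{400017} \approx 632.47 i$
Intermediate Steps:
$u = -357178$
$\sqrt{u - 42839} = \sqrt{-357178 - 42839} = \sqrt{-400017} = i \sqrt{400017}$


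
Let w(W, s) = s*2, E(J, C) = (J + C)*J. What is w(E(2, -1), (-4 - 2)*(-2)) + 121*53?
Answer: 6437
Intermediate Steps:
E(J, C) = J*(C + J) (E(J, C) = (C + J)*J = J*(C + J))
w(W, s) = 2*s
w(E(2, -1), (-4 - 2)*(-2)) + 121*53 = 2*((-4 - 2)*(-2)) + 121*53 = 2*(-6*(-2)) + 6413 = 2*12 + 6413 = 24 + 6413 = 6437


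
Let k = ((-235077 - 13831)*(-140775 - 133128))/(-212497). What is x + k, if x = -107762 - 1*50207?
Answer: -101744586517/212497 ≈ -4.7881e+5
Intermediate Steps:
x = -157969 (x = -107762 - 50207 = -157969)
k = -68176647924/212497 (k = -248908*(-273903)*(-1/212497) = 68176647924*(-1/212497) = -68176647924/212497 ≈ -3.2084e+5)
x + k = -157969 - 68176647924/212497 = -101744586517/212497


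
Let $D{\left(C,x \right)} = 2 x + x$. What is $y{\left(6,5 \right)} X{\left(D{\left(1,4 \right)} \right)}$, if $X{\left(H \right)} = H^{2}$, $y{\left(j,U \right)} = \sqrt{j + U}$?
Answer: $144 \sqrt{11} \approx 477.59$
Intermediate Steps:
$D{\left(C,x \right)} = 3 x$
$y{\left(j,U \right)} = \sqrt{U + j}$
$y{\left(6,5 \right)} X{\left(D{\left(1,4 \right)} \right)} = \sqrt{5 + 6} \left(3 \cdot 4\right)^{2} = \sqrt{11} \cdot 12^{2} = \sqrt{11} \cdot 144 = 144 \sqrt{11}$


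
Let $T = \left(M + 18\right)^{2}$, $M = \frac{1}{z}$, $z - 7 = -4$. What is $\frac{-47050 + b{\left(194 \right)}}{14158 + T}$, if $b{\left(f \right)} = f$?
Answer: $- \frac{421704}{130447} \approx -3.2328$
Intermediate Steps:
$z = 3$ ($z = 7 - 4 = 3$)
$M = \frac{1}{3} \approx 0.33333$
$T = \frac{3025}{9}$ ($T = \left(\frac{1}{3} + 18\right)^{2} = \left(\frac{55}{3}\right)^{2} = \frac{3025}{9} \approx 336.11$)
$\frac{-47050 + b{\left(194 \right)}}{14158 + T} = \frac{-47050 + 194}{14158 + \frac{3025}{9}} = - \frac{46856}{\frac{130447}{9}} = \left(-46856\right) \frac{9}{130447} = - \frac{421704}{130447}$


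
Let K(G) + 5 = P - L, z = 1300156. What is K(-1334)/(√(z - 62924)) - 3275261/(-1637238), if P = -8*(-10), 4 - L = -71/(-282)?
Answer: 3275261/1637238 + 20093*√77327/87224856 ≈ 2.0645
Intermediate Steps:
L = 1057/282 (L = 4 - (-1)*71/(-282) = 4 - (-1)*71*(-1/282) = 4 - (-1)*(-71)/282 = 4 - 1*71/282 = 4 - 71/282 = 1057/282 ≈ 3.7482)
P = 80
K(G) = 20093/282 (K(G) = -5 + (80 - 1*1057/282) = -5 + (80 - 1057/282) = -5 + 21503/282 = 20093/282)
K(-1334)/(√(z - 62924)) - 3275261/(-1637238) = 20093/(282*(√(1300156 - 62924))) - 3275261/(-1637238) = 20093/(282*(√1237232)) - 3275261*(-1/1637238) = 20093/(282*((4*√77327))) + 3275261/1637238 = 20093*(√77327/309308)/282 + 3275261/1637238 = 20093*√77327/87224856 + 3275261/1637238 = 3275261/1637238 + 20093*√77327/87224856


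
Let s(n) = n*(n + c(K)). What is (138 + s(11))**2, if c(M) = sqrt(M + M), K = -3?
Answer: 66355 + 5698*I*sqrt(6) ≈ 66355.0 + 13957.0*I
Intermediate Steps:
c(M) = sqrt(2)*sqrt(M) (c(M) = sqrt(2*M) = sqrt(2)*sqrt(M))
s(n) = n*(n + I*sqrt(6)) (s(n) = n*(n + sqrt(2)*sqrt(-3)) = n*(n + sqrt(2)*(I*sqrt(3))) = n*(n + I*sqrt(6)))
(138 + s(11))**2 = (138 + 11*(11 + I*sqrt(6)))**2 = (138 + (121 + 11*I*sqrt(6)))**2 = (259 + 11*I*sqrt(6))**2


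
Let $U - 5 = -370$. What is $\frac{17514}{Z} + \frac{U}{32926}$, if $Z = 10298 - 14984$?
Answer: $- \frac{96396059}{25715206} \approx -3.7486$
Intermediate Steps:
$Z = -4686$
$U = -365$ ($U = 5 - 370 = -365$)
$\frac{17514}{Z} + \frac{U}{32926} = \frac{17514}{-4686} - \frac{365}{32926} = 17514 \left(- \frac{1}{4686}\right) - \frac{365}{32926} = - \frac{2919}{781} - \frac{365}{32926} = - \frac{96396059}{25715206}$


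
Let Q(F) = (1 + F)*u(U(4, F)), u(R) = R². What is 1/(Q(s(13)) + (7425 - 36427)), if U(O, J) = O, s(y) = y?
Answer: -1/28778 ≈ -3.4749e-5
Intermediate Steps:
Q(F) = 16 + 16*F (Q(F) = (1 + F)*4² = (1 + F)*16 = 16 + 16*F)
1/(Q(s(13)) + (7425 - 36427)) = 1/((16 + 16*13) + (7425 - 36427)) = 1/((16 + 208) - 29002) = 1/(224 - 29002) = 1/(-28778) = -1/28778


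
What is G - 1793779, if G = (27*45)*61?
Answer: -1719664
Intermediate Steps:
G = 74115 (G = 1215*61 = 74115)
G - 1793779 = 74115 - 1793779 = -1719664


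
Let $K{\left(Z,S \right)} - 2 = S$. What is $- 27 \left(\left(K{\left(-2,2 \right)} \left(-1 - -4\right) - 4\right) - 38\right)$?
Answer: $810$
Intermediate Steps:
$K{\left(Z,S \right)} = 2 + S$
$- 27 \left(\left(K{\left(-2,2 \right)} \left(-1 - -4\right) - 4\right) - 38\right) = - 27 \left(\left(\left(2 + 2\right) \left(-1 - -4\right) - 4\right) - 38\right) = - 27 \left(\left(4 \left(-1 + 4\right) - 4\right) - 38\right) = - 27 \left(\left(4 \cdot 3 - 4\right) - 38\right) = - 27 \left(\left(12 - 4\right) - 38\right) = - 27 \left(8 - 38\right) = \left(-27\right) \left(-30\right) = 810$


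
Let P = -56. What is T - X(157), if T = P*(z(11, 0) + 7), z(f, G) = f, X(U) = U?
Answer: -1165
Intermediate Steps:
T = -1008 (T = -56*(11 + 7) = -56*18 = -1008)
T - X(157) = -1008 - 1*157 = -1008 - 157 = -1165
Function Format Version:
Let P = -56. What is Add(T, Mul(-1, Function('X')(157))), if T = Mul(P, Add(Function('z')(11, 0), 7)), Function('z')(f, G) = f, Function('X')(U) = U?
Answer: -1165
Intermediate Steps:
T = -1008 (T = Mul(-56, Add(11, 7)) = Mul(-56, 18) = -1008)
Add(T, Mul(-1, Function('X')(157))) = Add(-1008, Mul(-1, 157)) = Add(-1008, -157) = -1165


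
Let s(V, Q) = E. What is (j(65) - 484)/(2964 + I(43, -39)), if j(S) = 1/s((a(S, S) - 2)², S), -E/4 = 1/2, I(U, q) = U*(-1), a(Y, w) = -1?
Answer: -969/5842 ≈ -0.16587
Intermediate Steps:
I(U, q) = -U
E = -2 (E = -4/2 = -4*½ = -2)
s(V, Q) = -2
j(S) = -½ (j(S) = 1/(-2) = -½)
(j(65) - 484)/(2964 + I(43, -39)) = (-½ - 484)/(2964 - 1*43) = -969/(2*(2964 - 43)) = -969/2/2921 = -969/2*1/2921 = -969/5842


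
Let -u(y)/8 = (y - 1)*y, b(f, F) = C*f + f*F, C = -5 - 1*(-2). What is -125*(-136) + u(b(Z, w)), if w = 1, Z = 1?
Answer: 16952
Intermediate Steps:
C = -3 (C = -5 + 2 = -3)
b(f, F) = -3*f + F*f (b(f, F) = -3*f + f*F = -3*f + F*f)
u(y) = -8*y*(-1 + y) (u(y) = -8*(y - 1)*y = -8*(-1 + y)*y = -8*y*(-1 + y))
-125*(-136) + u(b(Z, w)) = -125*(-136) + 8*(1*(-3 + 1))*(1 - (-3 + 1)) = 17000 + 8*(1*(-2))*(1 - (-2)) = 17000 + 8*(-2)*(1 - 1*(-2)) = 17000 + 8*(-2)*(1 + 2) = 17000 + 8*(-2)*3 = 17000 - 48 = 16952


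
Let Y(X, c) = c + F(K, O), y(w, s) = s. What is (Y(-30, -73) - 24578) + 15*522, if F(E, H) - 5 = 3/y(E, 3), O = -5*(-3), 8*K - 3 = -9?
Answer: -16815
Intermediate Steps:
K = -3/4 (K = 3/8 + (1/8)*(-9) = 3/8 - 9/8 = -3/4 ≈ -0.75000)
O = 15
F(E, H) = 6 (F(E, H) = 5 + 3/3 = 5 + 3*(1/3) = 5 + 1 = 6)
Y(X, c) = 6 + c (Y(X, c) = c + 6 = 6 + c)
(Y(-30, -73) - 24578) + 15*522 = ((6 - 73) - 24578) + 15*522 = (-67 - 24578) + 7830 = -24645 + 7830 = -16815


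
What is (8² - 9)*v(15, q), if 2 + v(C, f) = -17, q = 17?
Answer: -1045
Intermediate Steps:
v(C, f) = -19 (v(C, f) = -2 - 17 = -19)
(8² - 9)*v(15, q) = (8² - 9)*(-19) = (64 - 9)*(-19) = 55*(-19) = -1045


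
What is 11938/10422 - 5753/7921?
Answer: 17301566/41276331 ≈ 0.41916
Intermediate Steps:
11938/10422 - 5753/7921 = 11938*(1/10422) - 5753*1/7921 = 5969/5211 - 5753/7921 = 17301566/41276331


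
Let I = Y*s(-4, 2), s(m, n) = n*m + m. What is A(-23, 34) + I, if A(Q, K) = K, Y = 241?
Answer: -2858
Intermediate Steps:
s(m, n) = m + m*n (s(m, n) = m*n + m = m + m*n)
I = -2892 (I = 241*(-4*(1 + 2)) = 241*(-4*3) = 241*(-12) = -2892)
A(-23, 34) + I = 34 - 2892 = -2858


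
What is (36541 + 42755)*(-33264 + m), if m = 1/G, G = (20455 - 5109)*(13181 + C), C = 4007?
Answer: -86967363503258952/32970881 ≈ -2.6377e+9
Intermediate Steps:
G = 263767048 (G = (20455 - 5109)*(13181 + 4007) = 15346*17188 = 263767048)
m = 1/263767048 ≈ 3.7912e-9
(36541 + 42755)*(-33264 + m) = (36541 + 42755)*(-33264 + 1/263767048) = 79296*(-8773947084671/263767048) = -86967363503258952/32970881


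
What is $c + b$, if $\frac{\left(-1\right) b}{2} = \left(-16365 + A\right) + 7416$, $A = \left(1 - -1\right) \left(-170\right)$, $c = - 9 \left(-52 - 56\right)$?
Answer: $19550$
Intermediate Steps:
$c = 972$ ($c = \left(-9\right) \left(-108\right) = 972$)
$A = -340$ ($A = \left(1 + 1\right) \left(-170\right) = 2 \left(-170\right) = -340$)
$b = 18578$ ($b = - 2 \left(\left(-16365 - 340\right) + 7416\right) = - 2 \left(-16705 + 7416\right) = \left(-2\right) \left(-9289\right) = 18578$)
$c + b = 972 + 18578 = 19550$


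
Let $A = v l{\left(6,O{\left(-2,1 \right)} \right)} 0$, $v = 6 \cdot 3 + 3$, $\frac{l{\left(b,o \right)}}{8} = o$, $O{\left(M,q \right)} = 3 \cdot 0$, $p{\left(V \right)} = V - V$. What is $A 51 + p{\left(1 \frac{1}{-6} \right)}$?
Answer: $0$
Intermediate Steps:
$p{\left(V \right)} = 0$
$O{\left(M,q \right)} = 0$
$l{\left(b,o \right)} = 8 o$
$v = 21$ ($v = 18 + 3 = 21$)
$A = 0$ ($A = 21 \cdot 8 \cdot 0 \cdot 0 = 21 \cdot 0 \cdot 0 = 0 \cdot 0 = 0$)
$A 51 + p{\left(1 \frac{1}{-6} \right)} = 0 \cdot 51 + 0 = 0 + 0 = 0$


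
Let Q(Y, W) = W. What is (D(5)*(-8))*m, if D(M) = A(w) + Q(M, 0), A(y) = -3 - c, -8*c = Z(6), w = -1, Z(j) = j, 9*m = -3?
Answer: -6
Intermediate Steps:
m = -⅓ (m = (⅑)*(-3) = -⅓ ≈ -0.33333)
c = -¾ (c = -⅛*6 = -¾ ≈ -0.75000)
A(y) = -9/4 (A(y) = -3 - 1*(-¾) = -3 + ¾ = -9/4)
D(M) = -9/4 (D(M) = -9/4 + 0 = -9/4)
(D(5)*(-8))*m = -9/4*(-8)*(-⅓) = 18*(-⅓) = -6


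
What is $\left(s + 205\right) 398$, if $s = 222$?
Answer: $169946$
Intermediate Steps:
$\left(s + 205\right) 398 = \left(222 + 205\right) 398 = 427 \cdot 398 = 169946$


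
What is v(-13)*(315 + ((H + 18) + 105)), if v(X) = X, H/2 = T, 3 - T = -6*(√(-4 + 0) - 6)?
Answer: -4836 - 312*I ≈ -4836.0 - 312.0*I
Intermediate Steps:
T = -33 + 12*I (T = 3 - (-6)*(√(-4 + 0) - 6) = 3 - (-6)*(√(-4) - 6) = 3 - (-6)*(2*I - 6) = 3 - (-6)*(-6 + 2*I) = 3 - (36 - 12*I) = 3 + (-36 + 12*I) = -33 + 12*I ≈ -33.0 + 12.0*I)
H = -66 + 24*I (H = 2*(-33 + 12*I) = -66 + 24*I ≈ -66.0 + 24.0*I)
v(-13)*(315 + ((H + 18) + 105)) = -13*(315 + (((-66 + 24*I) + 18) + 105)) = -13*(315 + ((-48 + 24*I) + 105)) = -13*(315 + (57 + 24*I)) = -13*(372 + 24*I) = -4836 - 312*I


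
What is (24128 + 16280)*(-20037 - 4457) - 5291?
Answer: -989758843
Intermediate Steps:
(24128 + 16280)*(-20037 - 4457) - 5291 = 40408*(-24494) - 5291 = -989753552 - 5291 = -989758843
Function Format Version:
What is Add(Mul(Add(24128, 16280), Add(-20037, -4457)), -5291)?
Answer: -989758843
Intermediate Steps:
Add(Mul(Add(24128, 16280), Add(-20037, -4457)), -5291) = Add(Mul(40408, -24494), -5291) = Add(-989753552, -5291) = -989758843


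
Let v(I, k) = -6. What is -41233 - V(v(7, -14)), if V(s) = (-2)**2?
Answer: -41237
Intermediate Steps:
V(s) = 4
-41233 - V(v(7, -14)) = -41233 - 1*4 = -41233 - 4 = -41237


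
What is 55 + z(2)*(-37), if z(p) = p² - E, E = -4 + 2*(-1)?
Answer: -315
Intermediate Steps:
E = -6 (E = -4 - 2 = -6)
z(p) = 6 + p² (z(p) = p² - 1*(-6) = p² + 6 = 6 + p²)
55 + z(2)*(-37) = 55 + (6 + 2²)*(-37) = 55 + (6 + 4)*(-37) = 55 + 10*(-37) = 55 - 370 = -315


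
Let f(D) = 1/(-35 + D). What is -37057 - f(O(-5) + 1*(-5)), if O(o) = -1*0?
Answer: -1482279/40 ≈ -37057.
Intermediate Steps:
O(o) = 0
-37057 - f(O(-5) + 1*(-5)) = -37057 - 1/(-35 + (0 + 1*(-5))) = -37057 - 1/(-35 + (0 - 5)) = -37057 - 1/(-35 - 5) = -37057 - 1/(-40) = -37057 - 1*(-1/40) = -37057 + 1/40 = -1482279/40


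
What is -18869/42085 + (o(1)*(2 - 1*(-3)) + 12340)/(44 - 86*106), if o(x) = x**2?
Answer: -230239631/127265040 ≈ -1.8091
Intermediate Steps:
-18869/42085 + (o(1)*(2 - 1*(-3)) + 12340)/(44 - 86*106) = -18869/42085 + (1**2*(2 - 1*(-3)) + 12340)/(44 - 86*106) = -18869*1/42085 + (1*(2 + 3) + 12340)/(44 - 9116) = -18869/42085 + (1*5 + 12340)/(-9072) = -18869/42085 + (5 + 12340)*(-1/9072) = -18869/42085 + 12345*(-1/9072) = -18869/42085 - 4115/3024 = -230239631/127265040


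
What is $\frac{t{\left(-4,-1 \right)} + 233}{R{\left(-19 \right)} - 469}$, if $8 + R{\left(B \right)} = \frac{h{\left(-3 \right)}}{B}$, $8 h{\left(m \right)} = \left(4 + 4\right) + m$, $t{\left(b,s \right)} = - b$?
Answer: $- \frac{36024}{72509} \approx -0.49682$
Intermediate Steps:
$h{\left(m \right)} = 1 + \frac{m}{8}$ ($h{\left(m \right)} = \frac{\left(4 + 4\right) + m}{8} = \frac{8 + m}{8} = 1 + \frac{m}{8}$)
$R{\left(B \right)} = -8 + \frac{5}{8 B}$ ($R{\left(B \right)} = -8 + \frac{1 + \frac{1}{8} \left(-3\right)}{B} = -8 + \frac{1 - \frac{3}{8}}{B} = -8 + \frac{5}{8 B}$)
$\frac{t{\left(-4,-1 \right)} + 233}{R{\left(-19 \right)} - 469} = \frac{\left(-1\right) \left(-4\right) + 233}{\left(-8 + \frac{5}{8 \left(-19\right)}\right) - 469} = \frac{4 + 233}{\left(-8 + \frac{5}{8} \left(- \frac{1}{19}\right)\right) - 469} = \frac{237}{\left(-8 - \frac{5}{152}\right) - 469} = \frac{237}{- \frac{1221}{152} - 469} = \frac{237}{- \frac{72509}{152}} = 237 \left(- \frac{152}{72509}\right) = - \frac{36024}{72509}$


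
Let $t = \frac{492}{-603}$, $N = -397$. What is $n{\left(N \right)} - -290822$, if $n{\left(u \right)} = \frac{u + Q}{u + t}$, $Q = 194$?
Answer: $\frac{3322065535}{11423} \approx 2.9082 \cdot 10^{5}$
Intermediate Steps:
$t = - \frac{164}{201}$ ($t = 492 \left(- \frac{1}{603}\right) = - \frac{164}{201} \approx -0.81592$)
$n{\left(u \right)} = \frac{194 + u}{- \frac{164}{201} + u}$ ($n{\left(u \right)} = \frac{u + 194}{u - \frac{164}{201}} = \frac{194 + u}{- \frac{164}{201} + u}$)
$n{\left(N \right)} - -290822 = \frac{201 \left(194 - 397\right)}{-164 + 201 \left(-397\right)} - -290822 = 201 \frac{1}{-164 - 79797} \left(-203\right) + 290822 = 201 \frac{1}{-79961} \left(-203\right) + 290822 = 201 \left(- \frac{1}{79961}\right) \left(-203\right) + 290822 = \frac{5829}{11423} + 290822 = \frac{3322065535}{11423}$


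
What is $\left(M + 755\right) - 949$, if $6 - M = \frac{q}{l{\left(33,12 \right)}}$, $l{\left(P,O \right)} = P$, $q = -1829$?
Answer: $- \frac{4375}{33} \approx -132.58$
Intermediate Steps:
$M = \frac{2027}{33}$ ($M = 6 - - \frac{1829}{33} = 6 + \frac{1829}{33} = \frac{2027}{33} \approx 61.424$)
$\left(M + 755\right) - 949 = \left(\frac{2027}{33} + 755\right) - 949 = \frac{26942}{33} - 949 = - \frac{4375}{33}$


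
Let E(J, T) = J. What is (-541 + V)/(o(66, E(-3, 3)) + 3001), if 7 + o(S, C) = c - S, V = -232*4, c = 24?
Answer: -1469/2952 ≈ -0.49763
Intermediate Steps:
V = -928 (V = -58*16 = -928)
o(S, C) = 17 - S (o(S, C) = -7 + (24 - S) = 17 - S)
(-541 + V)/(o(66, E(-3, 3)) + 3001) = (-541 - 928)/((17 - 1*66) + 3001) = -1469/((17 - 66) + 3001) = -1469/(-49 + 3001) = -1469/2952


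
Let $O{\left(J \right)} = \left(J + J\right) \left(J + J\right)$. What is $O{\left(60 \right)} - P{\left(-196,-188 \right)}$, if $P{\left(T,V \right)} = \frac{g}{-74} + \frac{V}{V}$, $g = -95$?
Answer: $\frac{1065431}{74} \approx 14398.0$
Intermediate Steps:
$P{\left(T,V \right)} = \frac{169}{74}$ ($P{\left(T,V \right)} = - \frac{95}{-74} + \frac{V}{V} = \left(-95\right) \left(- \frac{1}{74}\right) + 1 = \frac{95}{74} + 1 = \frac{169}{74}$)
$O{\left(J \right)} = 4 J^{2}$ ($O{\left(J \right)} = 2 J 2 J = 4 J^{2}$)
$O{\left(60 \right)} - P{\left(-196,-188 \right)} = 4 \cdot 60^{2} - \frac{169}{74} = 4 \cdot 3600 - \frac{169}{74} = 14400 - \frac{169}{74} = \frac{1065431}{74}$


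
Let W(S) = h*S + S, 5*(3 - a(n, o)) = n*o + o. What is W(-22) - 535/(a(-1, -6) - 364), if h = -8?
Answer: 56129/361 ≈ 155.48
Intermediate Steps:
a(n, o) = 3 - o/5 - n*o/5 (a(n, o) = 3 - (n*o + o)/5 = 3 - (o + n*o)/5 = 3 + (-o/5 - n*o/5) = 3 - o/5 - n*o/5)
W(S) = -7*S (W(S) = -8*S + S = -7*S)
W(-22) - 535/(a(-1, -6) - 364) = -7*(-22) - 535/((3 - ⅕*(-6) - ⅕*(-1)*(-6)) - 364) = 154 - 535/((3 + 6/5 - 6/5) - 364) = 154 - 535/(3 - 364) = 154 - 535/(-361) = 154 - 535*(-1/361) = 154 + 535/361 = 56129/361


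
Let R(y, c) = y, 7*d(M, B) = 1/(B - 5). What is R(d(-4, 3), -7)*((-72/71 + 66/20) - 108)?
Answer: 75057/9940 ≈ 7.5510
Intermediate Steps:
d(M, B) = 1/(7*(-5 + B)) (d(M, B) = 1/(7*(B - 5)) = 1/(7*(-5 + B)))
R(d(-4, 3), -7)*((-72/71 + 66/20) - 108) = (1/(7*(-5 + 3)))*((-72/71 + 66/20) - 108) = ((⅐)/(-2))*((-72*1/71 + 66*(1/20)) - 108) = ((⅐)*(-½))*((-72/71 + 33/10) - 108) = -(1623/710 - 108)/14 = -1/14*(-75057/710) = 75057/9940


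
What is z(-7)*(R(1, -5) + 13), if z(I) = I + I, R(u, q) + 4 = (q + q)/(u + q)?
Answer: -161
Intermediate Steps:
R(u, q) = -4 + 2*q/(q + u) (R(u, q) = -4 + (q + q)/(u + q) = -4 + (2*q)/(q + u) = -4 + 2*q/(q + u))
z(I) = 2*I
z(-7)*(R(1, -5) + 13) = (2*(-7))*(2*(-1*(-5) - 2*1)/(-5 + 1) + 13) = -14*(2*(5 - 2)/(-4) + 13) = -14*(2*(-¼)*3 + 13) = -14*(-3/2 + 13) = -14*23/2 = -161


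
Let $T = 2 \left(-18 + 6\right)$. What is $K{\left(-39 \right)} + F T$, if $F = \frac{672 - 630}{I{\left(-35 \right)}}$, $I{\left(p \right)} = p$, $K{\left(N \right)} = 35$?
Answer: $\frac{319}{5} \approx 63.8$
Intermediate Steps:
$T = -24$ ($T = 2 \left(-12\right) = -24$)
$F = - \frac{6}{5}$ ($F = \frac{672 - 630}{-35} = 42 \left(- \frac{1}{35}\right) = - \frac{6}{5} \approx -1.2$)
$K{\left(-39 \right)} + F T = 35 - - \frac{144}{5} = 35 + \frac{144}{5} = \frac{319}{5}$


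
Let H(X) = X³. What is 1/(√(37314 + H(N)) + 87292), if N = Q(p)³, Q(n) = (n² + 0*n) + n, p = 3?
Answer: 43646/1230037799 - 3*√573313074/2460075598 ≈ 6.2844e-6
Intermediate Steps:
Q(n) = n + n² (Q(n) = (n² + 0) + n = n² + n = n + n²)
N = 1728 (N = (3*(1 + 3))³ = (3*4)³ = 12³ = 1728)
1/(√(37314 + H(N)) + 87292) = 1/(√(37314 + 1728³) + 87292) = 1/(√(37314 + 5159780352) + 87292) = 1/(√5159817666 + 87292) = 1/(3*√573313074 + 87292) = 1/(87292 + 3*√573313074)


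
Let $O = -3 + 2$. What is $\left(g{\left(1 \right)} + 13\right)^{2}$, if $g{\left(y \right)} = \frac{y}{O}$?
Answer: $144$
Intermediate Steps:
$O = -1$
$g{\left(y \right)} = - y$ ($g{\left(y \right)} = \frac{y}{-1} = y \left(-1\right) = - y$)
$\left(g{\left(1 \right)} + 13\right)^{2} = \left(\left(-1\right) 1 + 13\right)^{2} = \left(-1 + 13\right)^{2} = 12^{2} = 144$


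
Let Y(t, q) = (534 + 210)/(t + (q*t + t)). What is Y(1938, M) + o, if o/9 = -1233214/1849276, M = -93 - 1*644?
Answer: -1317584918627/219513684390 ≈ -6.0023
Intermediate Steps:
M = -737 (M = -93 - 644 = -737)
Y(t, q) = 744/(2*t + q*t) (Y(t, q) = 744/(t + (t + q*t)) = 744/(2*t + q*t))
o = -5549463/924638 (o = 9*(-1233214/1849276) = 9*(-1233214*1/1849276) = 9*(-616607/924638) = -5549463/924638 ≈ -6.0018)
Y(1938, M) + o = 744/(1938*(2 - 737)) - 5549463/924638 = 744*(1/1938)/(-735) - 5549463/924638 = 744*(1/1938)*(-1/735) - 5549463/924638 = -124/237405 - 5549463/924638 = -1317584918627/219513684390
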